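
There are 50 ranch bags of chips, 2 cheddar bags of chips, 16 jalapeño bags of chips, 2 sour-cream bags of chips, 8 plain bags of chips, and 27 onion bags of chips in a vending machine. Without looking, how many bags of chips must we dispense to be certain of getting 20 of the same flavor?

67

In the worst case we take at most 19 of each flavor, but all 2 cheddar, all 16 jalapeño, all 2 sour-cream, and all 8 plain (fewer than 19), giving 19 + 2 + 16 + 2 + 8 + 19 = 66.
One more bag of chips then forces some flavor to 20, so 66 + 1 = 67.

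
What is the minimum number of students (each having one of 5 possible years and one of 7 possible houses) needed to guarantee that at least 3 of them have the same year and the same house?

71

There are 5 × 7 = 35 (year, house) combinations acting as pigeonholes.
With 35 × 2 = 70 students we could place exactly 2 in each, with no (year, house) pair reaching 3.
One more forces some (year, house) pair to hold 3, so 70 + 1 = 71.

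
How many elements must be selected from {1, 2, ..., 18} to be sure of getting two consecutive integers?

Partition {1, …, 18} into 9 pairs: {1,2}, {3,4}, …, {17,18}.
Choosing 9 integers — say the 9 even numbers 2, 4, …, 18 — takes one from each pair and avoids the property.
Choosing 10 forces two into the same pair by pigeonhole, and those are consecutive. So 10.

10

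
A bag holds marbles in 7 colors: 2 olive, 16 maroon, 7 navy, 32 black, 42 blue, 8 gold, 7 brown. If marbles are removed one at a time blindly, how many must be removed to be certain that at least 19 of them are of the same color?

77

In the worst case we take at most 18 of each color, but all 2 olive, all 16 maroon, all 7 navy, all 8 gold, and all 7 brown (fewer than 18), giving 2 + 16 + 7 + 18 + 18 + 8 + 7 = 76.
One more marble then forces some color to 19, so 76 + 1 = 77.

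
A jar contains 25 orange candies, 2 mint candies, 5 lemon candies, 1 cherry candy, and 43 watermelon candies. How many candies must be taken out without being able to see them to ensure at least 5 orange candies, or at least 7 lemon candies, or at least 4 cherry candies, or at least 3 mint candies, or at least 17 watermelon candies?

29

The worst case stops just short of every target: 4 orange, 2 mint, all 5 lemon, all 1 cherry, 16 watermelon — 4 + 2 + 5 + 1 + 16 = 28 candies.
One more candy must push some flavor to its target, so 28 + 1 = 29.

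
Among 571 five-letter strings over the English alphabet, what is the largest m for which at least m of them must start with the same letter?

22

If each of the 26 possible first letters held at most 21, the total would be at most 26 × 21 = 546 < 571, a contradiction.
So at least one holds ⌈571/26⌉ = 22.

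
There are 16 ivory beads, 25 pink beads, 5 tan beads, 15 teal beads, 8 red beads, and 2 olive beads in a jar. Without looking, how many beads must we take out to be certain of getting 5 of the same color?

In the worst case we take at most 4 of each color, but all 2 olive (fewer than 4), giving 4 + 4 + 4 + 4 + 4 + 2 = 22.
One more bead then forces some color to 5, so 22 + 1 = 23.

23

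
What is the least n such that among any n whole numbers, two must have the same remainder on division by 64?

65

Two integers differ by a multiple of 64 exactly when they share a remainder mod 64.
There are 64 residue classes mod 64, so 64 integers can all lie in distinct classes.
One more integer must repeat a residue, giving a difference divisible by 64. So n = 64 + 1 = 65.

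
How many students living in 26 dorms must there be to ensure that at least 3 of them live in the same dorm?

There are 26 dorms acting as pigeonholes.
With 26 × 2 = 52 students we could place exactly 2 in each, with no class reaching 3.
One more forces some class to hold 3, so 52 + 1 = 53.

53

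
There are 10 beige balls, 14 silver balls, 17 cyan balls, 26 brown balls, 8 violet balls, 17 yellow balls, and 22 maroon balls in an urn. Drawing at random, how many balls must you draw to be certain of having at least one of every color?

107

The hardest color to obtain is violet: we could draw every other ball first — 114 − 8 = 106 balls — without a single violet one.
The next draw must be violet, so 106 + 1 = 107.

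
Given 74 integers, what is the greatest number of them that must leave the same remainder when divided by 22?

The 74 integers fall into 22 residue classes modulo 22.
If each of the 22 residue classes modulo 22 held at most 3, the total would be at most 22 × 3 = 66 < 74, a contradiction.
So at least one holds ⌈74/22⌉ = 4.

4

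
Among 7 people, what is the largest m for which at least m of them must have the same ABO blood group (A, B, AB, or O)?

The 7 people fall into 4 ABO blood groups.
If each of the 4 ABO blood groups held at most 1, the total would be at most 4 × 1 = 4 < 7, a contradiction.
So at least one holds ⌈7/4⌉ = 2.

2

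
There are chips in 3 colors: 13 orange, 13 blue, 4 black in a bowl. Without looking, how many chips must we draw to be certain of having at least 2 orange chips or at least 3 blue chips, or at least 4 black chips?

Each of the 3 colors has its own threshold; avoid all of them simultaneously.
The worst case stops just short of every target: 1 orange, 2 blue, 3 black — 1 + 2 + 3 = 6 chips.
One more chip must push some color to its target, so 6 + 1 = 7.

7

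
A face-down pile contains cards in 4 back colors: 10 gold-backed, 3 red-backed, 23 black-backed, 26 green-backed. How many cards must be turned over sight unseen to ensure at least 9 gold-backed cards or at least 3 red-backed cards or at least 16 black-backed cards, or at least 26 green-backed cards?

Each of the 4 back colors has its own threshold; avoid all of them simultaneously.
The worst case stops just short of every target: 8 gold-backed, 2 red-backed, 15 black-backed, 25 green-backed — 8 + 2 + 15 + 25 = 50 cards.
One more card must push some back color to its target, so 50 + 1 = 51.

51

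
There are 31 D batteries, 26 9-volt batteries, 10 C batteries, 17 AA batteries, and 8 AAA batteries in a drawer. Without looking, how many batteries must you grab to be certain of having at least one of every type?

85

The hardest type to obtain is AAA: we could draw every other battery first — 92 − 8 = 84 batteries — without a single AAA one.
The next draw must be AAA, so 84 + 1 = 85.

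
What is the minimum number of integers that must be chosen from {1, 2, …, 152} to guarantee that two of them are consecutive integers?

77

Partition {1, …, 152} into 76 pairs: {1,2}, {3,4}, …, {151,152}.
Choosing 76 integers — say the 76 even numbers 2, 4, …, 152 — takes one from each pair and avoids the property.
Choosing 77 forces two into the same pair by pigeonhole, and those are consecutive. So 77.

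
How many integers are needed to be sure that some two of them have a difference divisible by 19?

20

Two integers differ by a multiple of 19 exactly when they share a remainder mod 19.
There are 19 residue classes mod 19, so 19 integers can all lie in distinct classes.
One more integer must repeat a residue, giving a difference divisible by 19. So n = 19 + 1 = 20.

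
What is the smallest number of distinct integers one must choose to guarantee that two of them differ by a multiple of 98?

Two integers differ by a multiple of 98 exactly when they share a remainder mod 98.
There are 98 residue classes mod 98, so 98 integers can all lie in distinct classes.
One more integer must repeat a residue, giving a difference divisible by 98. So n = 98 + 1 = 99.

99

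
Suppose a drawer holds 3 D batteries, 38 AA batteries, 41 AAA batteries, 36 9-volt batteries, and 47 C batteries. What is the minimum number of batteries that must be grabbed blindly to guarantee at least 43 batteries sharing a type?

In the worst case we take at most 42 of each type, but all 3 D, all 38 AA, all 41 AAA, and all 36 9-volt (fewer than 42), giving 3 + 38 + 41 + 36 + 42 = 160.
One more battery then forces some type to 43, so 160 + 1 = 161.

161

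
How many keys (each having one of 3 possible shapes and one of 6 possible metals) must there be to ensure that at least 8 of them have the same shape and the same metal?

127

There are 3 × 6 = 18 (shape, metal) combinations acting as pigeonholes.
With 18 × 7 = 126 keys we could place exactly 7 in each, with no (shape, metal) pair reaching 8.
One more forces some (shape, metal) pair to hold 8, so 126 + 1 = 127.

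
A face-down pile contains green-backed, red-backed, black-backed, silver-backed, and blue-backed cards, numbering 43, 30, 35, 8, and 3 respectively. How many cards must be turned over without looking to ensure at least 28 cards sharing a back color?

Treat the 5 back colors as pigeonholes.
In the worst case we take at most 27 of each back color, but all 8 silver-backed and all 3 blue-backed (fewer than 27), giving 27 + 27 + 27 + 8 + 3 = 92.
One more card then forces some back color to 28, so 92 + 1 = 93.

93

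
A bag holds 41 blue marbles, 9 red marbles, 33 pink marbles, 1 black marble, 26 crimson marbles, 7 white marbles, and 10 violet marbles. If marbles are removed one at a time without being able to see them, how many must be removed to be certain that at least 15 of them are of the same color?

Treat the 7 colors as pigeonholes.
In the worst case we take at most 14 of each color, but all 9 red, all 1 black, all 7 white, and all 10 violet (fewer than 14), giving 14 + 9 + 14 + 1 + 14 + 7 + 10 = 69.
One more marble then forces some color to 15, so 69 + 1 = 70.

70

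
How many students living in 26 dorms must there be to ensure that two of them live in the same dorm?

27

There are 26 dorms acting as pigeonholes.
With 26 students we could place one in each, avoiding any repeat.
One more forces some class to hold 2, so 26 + 1 = 27.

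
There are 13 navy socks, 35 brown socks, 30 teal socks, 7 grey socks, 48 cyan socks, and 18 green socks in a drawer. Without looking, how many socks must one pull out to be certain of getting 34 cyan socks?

137

To avoid cyan socks as long as possible, exhaust the other 5 colors first.
The worst case draws every non-cyan sock first: 13 + 35 + 30 + 7 + 18 = 103.
The next 34 draws are then forced to be cyan, giving 103 + 34 = 137.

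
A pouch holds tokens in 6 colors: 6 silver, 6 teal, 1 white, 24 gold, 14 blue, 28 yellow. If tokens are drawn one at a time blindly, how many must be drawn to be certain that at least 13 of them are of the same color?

Treat the 6 colors as pigeonholes.
In the worst case we take at most 12 of each color, but all 6 silver, all 6 teal, and all 1 white (fewer than 12), giving 6 + 6 + 1 + 12 + 12 + 12 = 49.
One more token then forces some color to 13, so 49 + 1 = 50.

50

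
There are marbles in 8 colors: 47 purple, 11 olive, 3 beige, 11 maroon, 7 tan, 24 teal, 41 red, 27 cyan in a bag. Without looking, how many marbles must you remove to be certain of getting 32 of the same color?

In the worst case we take at most 31 of each color, but all 11 olive, all 3 beige, all 11 maroon, all 7 tan, all 24 teal, and all 27 cyan (fewer than 31), giving 31 + 11 + 3 + 11 + 7 + 24 + 31 + 27 = 145.
One more marble then forces some color to 32, so 145 + 1 = 146.

146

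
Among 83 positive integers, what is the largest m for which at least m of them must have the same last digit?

There are 10 possible last digits, which serve as the pigeonholes.
If each of the 10 possible last digits held at most 8, the total would be at most 10 × 8 = 80 < 83, a contradiction.
So at least one holds ⌈83/10⌉ = 9.

9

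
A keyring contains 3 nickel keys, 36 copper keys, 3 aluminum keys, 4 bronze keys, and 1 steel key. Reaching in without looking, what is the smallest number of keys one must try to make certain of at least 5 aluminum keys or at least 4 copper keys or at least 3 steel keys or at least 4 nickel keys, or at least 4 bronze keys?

14

Each of the 5 types has its own threshold; avoid all of them simultaneously.
The worst case stops just short of every target: 3 nickel, 3 copper, all 3 aluminum, 3 bronze, all 1 steel — 3 + 3 + 3 + 3 + 1 = 13 keys.
One more key must push some type to its target, so 13 + 1 = 14.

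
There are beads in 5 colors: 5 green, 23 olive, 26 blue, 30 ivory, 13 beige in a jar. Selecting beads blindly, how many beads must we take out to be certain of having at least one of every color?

93

The hardest color to obtain is green: we could draw every other bead first — 97 − 5 = 92 beads — without a single green one.
The next draw must be green, so 92 + 1 = 93.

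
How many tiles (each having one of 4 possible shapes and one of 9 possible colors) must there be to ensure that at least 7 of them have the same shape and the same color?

There are 4 × 9 = 36 (shape, color) combinations acting as pigeonholes.
With 36 × 6 = 216 tiles we could place exactly 6 in each, with no (shape, color) pair reaching 7.
One more forces some (shape, color) pair to hold 7, so 216 + 1 = 217.

217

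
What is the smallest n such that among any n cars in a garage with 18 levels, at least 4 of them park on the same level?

There are 18 levels acting as pigeonholes.
With 18 × 3 = 54 cars we could place exactly 3 in each, with no class reaching 4.
One more forces some class to hold 4, so 54 + 1 = 55.

55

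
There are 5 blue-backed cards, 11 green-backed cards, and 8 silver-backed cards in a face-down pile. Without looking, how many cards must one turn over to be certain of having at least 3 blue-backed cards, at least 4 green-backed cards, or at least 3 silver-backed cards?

8

Each of the 3 back colors has its own threshold; avoid all of them simultaneously.
The worst case stops just short of every target: 2 blue-backed, 3 green-backed, 2 silver-backed — 2 + 3 + 2 = 7 cards.
One more card must push some back color to its target, so 7 + 1 = 8.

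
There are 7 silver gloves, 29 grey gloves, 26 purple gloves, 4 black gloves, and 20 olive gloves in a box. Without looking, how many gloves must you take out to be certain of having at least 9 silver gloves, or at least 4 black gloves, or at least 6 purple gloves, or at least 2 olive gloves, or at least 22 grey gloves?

38

The worst case stops just short of every target: all 7 silver, 21 grey, 5 purple, 3 black, 1 olive — 7 + 21 + 5 + 3 + 1 = 37 gloves.
One more glove must push some color to its target, so 37 + 1 = 38.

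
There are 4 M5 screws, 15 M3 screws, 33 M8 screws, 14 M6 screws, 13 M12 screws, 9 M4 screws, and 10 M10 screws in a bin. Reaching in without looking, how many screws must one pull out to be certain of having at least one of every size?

The hardest size to obtain is M5: we could draw every other screw first — 98 − 4 = 94 screws — without a single M5 one.
The next draw must be M5, so 94 + 1 = 95.

95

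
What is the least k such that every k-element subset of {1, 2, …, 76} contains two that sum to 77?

39

Partition {1, …, 76} into 38 pairs: {1,76}, {2,75}, …, {38,39}.
Choosing 38 integers — say the integers 1 through 38 — takes one from each pair and avoids the property.
Choosing 39 forces two into the same pair by pigeonhole, and those sum to 77. So 39.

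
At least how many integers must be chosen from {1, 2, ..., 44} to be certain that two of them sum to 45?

Partition {1, …, 44} into 22 pairs: {1,44}, {2,43}, …, {22,23}.
Choosing 22 integers — say the integers 1 through 22 — takes one from each pair and avoids the property.
Choosing 23 forces two into the same pair by pigeonhole, and those sum to 45. So 23.

23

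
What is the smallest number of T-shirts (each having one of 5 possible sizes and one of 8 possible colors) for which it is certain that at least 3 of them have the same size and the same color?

81

There are 5 × 8 = 40 (size, color) combinations acting as pigeonholes.
With 40 × 2 = 80 T-shirts we could place exactly 2 in each, with no (size, color) pair reaching 3.
One more forces some (size, color) pair to hold 3, so 80 + 1 = 81.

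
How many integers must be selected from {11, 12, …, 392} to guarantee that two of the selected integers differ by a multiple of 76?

77

Group the integers by remainder mod 76; there are 76 residue classes, each nonempty in this range.
Choosing one from each class (76 integers) avoids any shared remainder.
One more choice must repeat a class, so two differ by a multiple of 76. Hence 76 + 1 = 77.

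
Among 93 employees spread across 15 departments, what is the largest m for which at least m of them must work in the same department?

7

The 93 employees fall into 15 departments.
If each of the 15 departments held at most 6, the total would be at most 15 × 6 = 90 < 93, a contradiction.
So at least one holds ⌈93/15⌉ = 7.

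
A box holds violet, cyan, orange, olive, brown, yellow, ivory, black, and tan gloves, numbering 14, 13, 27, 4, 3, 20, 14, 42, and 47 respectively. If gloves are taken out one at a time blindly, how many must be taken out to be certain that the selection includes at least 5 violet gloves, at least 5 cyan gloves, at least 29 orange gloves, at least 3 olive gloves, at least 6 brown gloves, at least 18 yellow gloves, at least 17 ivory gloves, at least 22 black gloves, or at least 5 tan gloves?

97

Each of the 9 colors has its own threshold; avoid all of them simultaneously.
The worst case stops just short of every target: 4 violet, 4 cyan, all 27 orange, 2 olive, all 3 brown, 17 yellow, all 14 ivory, 21 black, 4 tan — 4 + 4 + 27 + 2 + 3 + 17 + 14 + 21 + 4 = 96 gloves.
One more glove must push some color to its target, so 96 + 1 = 97.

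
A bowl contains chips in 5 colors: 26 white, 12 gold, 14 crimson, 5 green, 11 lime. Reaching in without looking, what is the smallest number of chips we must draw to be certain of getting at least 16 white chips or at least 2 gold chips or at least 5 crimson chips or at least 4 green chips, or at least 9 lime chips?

32

The worst case stops just short of every target: 15 white, 1 gold, 4 crimson, 3 green, 8 lime — 15 + 1 + 4 + 3 + 8 = 31 chips.
One more chip must push some color to its target, so 31 + 1 = 32.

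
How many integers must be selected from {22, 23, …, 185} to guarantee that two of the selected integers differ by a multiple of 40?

Group the integers by remainder mod 40; there are 40 residue classes, each nonempty in this range.
Choosing one from each class (40 integers) avoids any shared remainder.
One more choice must repeat a class, so two differ by a multiple of 40. Hence 40 + 1 = 41.

41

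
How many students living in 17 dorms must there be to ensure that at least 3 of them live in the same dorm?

35

There are 17 dorms acting as pigeonholes.
With 17 × 2 = 34 students we could place exactly 2 in each, with no class reaching 3.
One more forces some class to hold 3, so 34 + 1 = 35.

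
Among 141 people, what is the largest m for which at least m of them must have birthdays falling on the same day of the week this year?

21

If each of the 7 days of the week held at most 20, the total would be at most 7 × 20 = 140 < 141, a contradiction.
So at least one holds ⌈141/7⌉ = 21.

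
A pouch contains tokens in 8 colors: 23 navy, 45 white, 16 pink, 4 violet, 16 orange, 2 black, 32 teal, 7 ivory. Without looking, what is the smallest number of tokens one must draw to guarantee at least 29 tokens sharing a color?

125

Treat the 8 colors as pigeonholes.
In the worst case we take at most 28 of each color, but all 23 navy, all 16 pink, all 4 violet, all 16 orange, all 2 black, and all 7 ivory (fewer than 28), giving 23 + 28 + 16 + 4 + 16 + 2 + 28 + 7 = 124.
One more token then forces some color to 29, so 124 + 1 = 125.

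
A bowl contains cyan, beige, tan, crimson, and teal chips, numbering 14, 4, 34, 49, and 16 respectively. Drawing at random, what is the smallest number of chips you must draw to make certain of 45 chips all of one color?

In the worst case we take at most 44 of each color, but all 14 cyan, all 4 beige, all 34 tan, and all 16 teal (fewer than 44), giving 14 + 4 + 34 + 44 + 16 = 112.
One more chip then forces some color to 45, so 112 + 1 = 113.

113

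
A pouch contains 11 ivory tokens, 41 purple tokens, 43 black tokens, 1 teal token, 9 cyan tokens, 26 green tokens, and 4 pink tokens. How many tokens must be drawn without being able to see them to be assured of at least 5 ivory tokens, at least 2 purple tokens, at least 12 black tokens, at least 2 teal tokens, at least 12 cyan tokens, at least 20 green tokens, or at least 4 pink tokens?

The worst case stops just short of every target: 4 ivory, 1 purple, 11 black, 1 teal, all 9 cyan, 19 green, 3 pink — 4 + 1 + 11 + 1 + 9 + 19 + 3 = 48 tokens.
One more token must push some color to its target, so 48 + 1 = 49.

49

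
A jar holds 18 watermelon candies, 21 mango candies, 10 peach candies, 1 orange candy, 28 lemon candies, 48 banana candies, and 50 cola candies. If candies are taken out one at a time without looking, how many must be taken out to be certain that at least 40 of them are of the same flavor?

In the worst case we take at most 39 of each flavor, but all 18 watermelon, all 21 mango, all 10 peach, all 1 orange, and all 28 lemon (fewer than 39), giving 18 + 21 + 10 + 1 + 28 + 39 + 39 = 156.
One more candy then forces some flavor to 40, so 156 + 1 = 157.

157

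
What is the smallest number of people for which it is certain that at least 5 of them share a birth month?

49

There are 12 months of the year acting as pigeonholes.
With 12 × 4 = 48 people we could place exactly 4 in each, with no class reaching 5.
One more forces some class to hold 5, so 48 + 1 = 49.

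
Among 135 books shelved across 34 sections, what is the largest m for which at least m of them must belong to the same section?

The 135 books fall into 34 sections.
If each of the 34 sections held at most 3, the total would be at most 34 × 3 = 102 < 135, a contradiction.
So at least one holds ⌈135/34⌉ = 4.

4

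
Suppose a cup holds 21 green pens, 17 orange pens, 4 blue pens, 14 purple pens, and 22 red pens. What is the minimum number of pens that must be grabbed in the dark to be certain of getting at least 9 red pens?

To avoid red pens as long as possible, exhaust the other 4 ink colors first.
The worst case draws every non-red pen first: 21 + 17 + 4 + 14 = 56.
The next 9 draws are then forced to be red, giving 56 + 9 = 65.

65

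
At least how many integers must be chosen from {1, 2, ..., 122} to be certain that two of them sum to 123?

62

Partition {1, …, 122} into 61 pairs: {1,122}, {2,121}, …, {61,62}.
Choosing 61 integers — say the integers 1 through 61 — takes one from each pair and avoids the property.
Choosing 62 forces two into the same pair by pigeonhole, and those sum to 123. So 62.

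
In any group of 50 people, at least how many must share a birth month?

The 50 people fall into 12 months of the year.
If each of the 12 months of the year held at most 4, the total would be at most 12 × 4 = 48 < 50, a contradiction.
So at least one holds ⌈50/12⌉ = 5.

5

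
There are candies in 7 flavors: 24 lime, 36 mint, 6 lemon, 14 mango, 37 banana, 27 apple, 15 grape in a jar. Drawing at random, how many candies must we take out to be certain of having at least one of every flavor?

The hardest flavor to obtain is lemon: we could draw every other candy first — 159 − 6 = 153 candies — without a single lemon one.
The next draw must be lemon, so 153 + 1 = 154.

154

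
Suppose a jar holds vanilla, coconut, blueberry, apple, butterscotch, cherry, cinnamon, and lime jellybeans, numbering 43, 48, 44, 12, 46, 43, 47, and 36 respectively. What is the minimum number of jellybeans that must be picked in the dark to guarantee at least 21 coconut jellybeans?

292

To avoid coconut jellybeans as long as possible, exhaust the other 7 flavors first.
The worst case draws every non-coconut jellybean first: 43 + 44 + 12 + 46 + 43 + 47 + 36 = 271.
The next 21 draws are then forced to be coconut, giving 271 + 21 = 292.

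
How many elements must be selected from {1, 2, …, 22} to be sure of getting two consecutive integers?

12

Partition {1, …, 22} into 11 pairs: {1,2}, {3,4}, …, {21,22}.
Choosing 11 integers — say the 11 even numbers 2, 4, …, 22 — takes one from each pair and avoids the property.
Choosing 12 forces two into the same pair by pigeonhole, and those are consecutive. So 12.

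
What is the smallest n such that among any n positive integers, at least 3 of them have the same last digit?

There are 10 possible last digits acting as pigeonholes.
With 10 × 2 = 20 positive integers we could place exactly 2 in each, with no class reaching 3.
One more forces some class to hold 3, so 20 + 1 = 21.

21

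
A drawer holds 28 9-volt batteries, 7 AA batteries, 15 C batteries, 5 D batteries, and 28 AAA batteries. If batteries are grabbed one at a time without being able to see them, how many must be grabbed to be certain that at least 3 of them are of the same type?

11

The worst case takes 2 batteries of each type without reaching 3 of any: 5 × 2 = 10.
The next battery must bring some type to 3, so 10 + 1 = 11.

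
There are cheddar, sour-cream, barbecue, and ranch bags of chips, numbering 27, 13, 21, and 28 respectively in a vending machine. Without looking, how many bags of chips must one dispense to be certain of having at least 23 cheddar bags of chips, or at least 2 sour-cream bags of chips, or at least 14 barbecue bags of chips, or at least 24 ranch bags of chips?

The worst case stops just short of every target: 22 cheddar, 1 sour-cream, 13 barbecue, 23 ranch — 22 + 1 + 13 + 23 = 59 bags of chips.
One more bag of chips must push some flavor to its target, so 59 + 1 = 60.

60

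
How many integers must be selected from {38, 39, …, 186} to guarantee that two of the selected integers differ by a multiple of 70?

71

Use the pigeonhole principle on residue classes: group the integers by remainder mod 70; there are 70 residue classes, each nonempty in this range.
Choosing one from each class (70 integers) avoids any shared remainder.
One more choice must repeat a class, so two differ by a multiple of 70. Hence 70 + 1 = 71.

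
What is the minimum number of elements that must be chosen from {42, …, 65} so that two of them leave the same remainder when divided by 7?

8

Group the integers by remainder mod 7; there are 7 residue classes, each nonempty in this range.
Choosing one from each class (7 integers) avoids any shared remainder.
One more choice must repeat a class, so two differ by a multiple of 7. Hence 7 + 1 = 8.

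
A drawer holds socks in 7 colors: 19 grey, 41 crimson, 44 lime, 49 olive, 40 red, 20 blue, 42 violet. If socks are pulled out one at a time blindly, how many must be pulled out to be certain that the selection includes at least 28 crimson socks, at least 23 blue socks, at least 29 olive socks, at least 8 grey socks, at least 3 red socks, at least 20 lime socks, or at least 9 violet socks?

The worst case stops just short of every target: 7 grey, 27 crimson, 19 lime, 28 olive, 2 red, all 20 blue, 8 violet — 7 + 27 + 19 + 28 + 2 + 20 + 8 = 111 socks.
One more sock must push some color to its target, so 111 + 1 = 112.

112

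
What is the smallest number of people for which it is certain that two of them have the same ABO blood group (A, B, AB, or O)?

5

There are 4 ABO blood groups acting as pigeonholes.
With 4 people we could place one in each, avoiding any repeat.
One more forces some class to hold 2, so 4 + 1 = 5.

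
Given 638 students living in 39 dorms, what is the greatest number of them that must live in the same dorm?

17

If each of the 39 dorms held at most 16, the total would be at most 39 × 16 = 624 < 638, a contradiction.
So at least one holds ⌈638/39⌉ = 17.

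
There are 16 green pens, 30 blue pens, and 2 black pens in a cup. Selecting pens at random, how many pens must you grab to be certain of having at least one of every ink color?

The hardest ink color to obtain is black: we could draw every other pen first — 48 − 2 = 46 pens — without a single black one.
The next draw must be black, so 46 + 1 = 47.

47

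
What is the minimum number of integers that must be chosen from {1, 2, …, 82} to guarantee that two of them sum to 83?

Partition {1, …, 82} into 41 pairs: {1,82}, {2,81}, …, {41,42}.
Choosing 41 integers — say the integers 1 through 41 — takes one from each pair and avoids the property.
Choosing 42 forces two into the same pair by pigeonhole, and those sum to 83. So 42.

42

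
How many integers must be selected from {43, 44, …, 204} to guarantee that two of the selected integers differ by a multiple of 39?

40

Use the pigeonhole principle on residue classes: group the integers by remainder mod 39; there are 39 residue classes, each nonempty in this range.
Choosing one from each class (39 integers) avoids any shared remainder.
One more choice must repeat a class, so two differ by a multiple of 39. Hence 39 + 1 = 40.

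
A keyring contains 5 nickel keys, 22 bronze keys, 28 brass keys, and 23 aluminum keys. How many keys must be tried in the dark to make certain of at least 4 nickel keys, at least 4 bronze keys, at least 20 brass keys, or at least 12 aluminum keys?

The worst case stops just short of every target: 3 nickel, 3 bronze, 19 brass, 11 aluminum — 3 + 3 + 19 + 11 = 36 keys.
One more key must push some type to its target, so 36 + 1 = 37.

37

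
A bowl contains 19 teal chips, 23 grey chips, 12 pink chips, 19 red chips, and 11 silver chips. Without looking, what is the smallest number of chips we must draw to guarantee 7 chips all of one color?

The worst case takes 6 chips of each color without reaching 7 of any: 5 × 6 = 30.
The next chip must bring some color to 7, so 30 + 1 = 31.

31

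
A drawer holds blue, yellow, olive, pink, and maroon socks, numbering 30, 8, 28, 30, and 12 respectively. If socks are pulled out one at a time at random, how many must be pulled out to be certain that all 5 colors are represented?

The hardest color to obtain is yellow: we could draw every other sock first — 108 − 8 = 100 socks — without a single yellow one.
The next draw must be yellow, so 100 + 1 = 101.

101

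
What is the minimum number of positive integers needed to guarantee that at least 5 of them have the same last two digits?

401

There are 100 possible two-digit endings acting as pigeonholes.
With 100 × 4 = 400 positive integers we could place exactly 4 in each, with no class reaching 5.
One more forces some class to hold 5, so 400 + 1 = 401.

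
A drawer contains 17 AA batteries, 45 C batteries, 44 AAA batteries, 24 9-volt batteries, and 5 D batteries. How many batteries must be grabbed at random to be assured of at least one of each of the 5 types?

131

The hardest type to obtain is D: we could draw every other battery first — 135 − 5 = 130 batteries — without a single D one.
The next draw must be D, so 130 + 1 = 131.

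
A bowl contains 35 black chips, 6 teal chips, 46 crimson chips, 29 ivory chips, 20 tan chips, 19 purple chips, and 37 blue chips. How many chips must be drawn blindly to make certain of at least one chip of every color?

The hardest color to obtain is teal: we could draw every other chip first — 192 − 6 = 186 chips — without a single teal one.
The next draw must be teal, so 186 + 1 = 187.

187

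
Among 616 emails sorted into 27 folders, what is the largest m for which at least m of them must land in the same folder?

The 616 emails fall into 27 folders.
If each of the 27 folders held at most 22, the total would be at most 27 × 22 = 594 < 616, a contradiction.
So at least one holds ⌈616/27⌉ = 23.

23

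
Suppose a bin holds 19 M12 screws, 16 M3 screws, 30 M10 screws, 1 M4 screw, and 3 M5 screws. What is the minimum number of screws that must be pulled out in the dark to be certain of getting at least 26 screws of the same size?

In the worst case we take at most 25 of each size, but all 19 M12, all 16 M3, all 1 M4, and all 3 M5 (fewer than 25), giving 19 + 16 + 25 + 1 + 3 = 64.
One more screw then forces some size to 26, so 64 + 1 = 65.

65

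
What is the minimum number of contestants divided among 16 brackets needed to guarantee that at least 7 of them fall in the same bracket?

97

There are 16 brackets acting as pigeonholes.
With 16 × 6 = 96 contestants we could place exactly 6 in each, with no class reaching 7.
One more forces some class to hold 7, so 96 + 1 = 97.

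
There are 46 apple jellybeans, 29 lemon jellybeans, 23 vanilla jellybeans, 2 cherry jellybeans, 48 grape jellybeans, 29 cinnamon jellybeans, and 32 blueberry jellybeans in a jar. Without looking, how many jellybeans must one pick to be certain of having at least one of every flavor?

The hardest flavor to obtain is cherry: we could draw every other jellybean first — 209 − 2 = 207 jellybeans — without a single cherry one.
The next draw must be cherry, so 207 + 1 = 208.

208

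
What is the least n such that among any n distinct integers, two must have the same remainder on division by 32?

33

Use the pigeonhole principle on residue classes: two integers differ by a multiple of 32 exactly when they share a remainder mod 32.
There are 32 residue classes mod 32, so 32 integers can all lie in distinct classes.
One more integer must repeat a residue, giving a difference divisible by 32. So n = 32 + 1 = 33.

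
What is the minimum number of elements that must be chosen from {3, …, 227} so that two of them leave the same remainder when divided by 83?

Use the pigeonhole principle on residue classes: group the integers by remainder mod 83; there are 83 residue classes, each nonempty in this range.
Choosing one from each class (83 integers) avoids any shared remainder.
One more choice must repeat a class, so two differ by a multiple of 83. Hence 83 + 1 = 84.

84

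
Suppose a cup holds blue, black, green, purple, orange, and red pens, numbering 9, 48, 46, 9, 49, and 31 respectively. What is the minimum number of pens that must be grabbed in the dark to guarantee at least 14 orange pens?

The worst case draws every non-orange pen first: 9 + 48 + 46 + 9 + 31 = 143.
The next 14 draws are then forced to be orange, giving 143 + 14 = 157.

157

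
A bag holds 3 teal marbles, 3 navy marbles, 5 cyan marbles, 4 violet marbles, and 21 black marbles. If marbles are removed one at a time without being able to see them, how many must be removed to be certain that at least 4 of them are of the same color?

Treat the 5 colors as pigeonholes.
The worst case takes 3 marbles of each color without reaching 4 of any: 5 × 3 = 15.
The next marble must bring some color to 4, so 15 + 1 = 16.

16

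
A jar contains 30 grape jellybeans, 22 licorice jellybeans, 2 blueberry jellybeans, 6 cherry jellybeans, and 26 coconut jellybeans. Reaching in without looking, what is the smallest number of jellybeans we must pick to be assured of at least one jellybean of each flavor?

85

The hardest flavor to obtain is blueberry: we could draw every other jellybean first — 86 − 2 = 84 jellybeans — without a single blueberry one.
The next draw must be blueberry, so 84 + 1 = 85.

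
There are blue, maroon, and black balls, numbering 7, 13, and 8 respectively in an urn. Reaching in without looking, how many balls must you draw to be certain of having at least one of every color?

The hardest color to obtain is blue: we could draw every other ball first — 28 − 7 = 21 balls — without a single blue one.
The next draw must be blue, so 21 + 1 = 22.

22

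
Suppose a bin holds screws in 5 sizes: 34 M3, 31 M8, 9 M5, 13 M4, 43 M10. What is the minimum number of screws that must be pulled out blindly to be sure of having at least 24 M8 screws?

123

The worst case draws every non-M8 screw first: 34 + 9 + 13 + 43 = 99.
The next 24 draws are then forced to be M8, giving 99 + 24 = 123.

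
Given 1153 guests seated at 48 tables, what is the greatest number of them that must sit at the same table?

25

The 1153 guests fall into 48 tables.
If each of the 48 tables held at most 24, the total would be at most 48 × 24 = 1152 < 1153, a contradiction.
So at least one holds ⌈1153/48⌉ = 25.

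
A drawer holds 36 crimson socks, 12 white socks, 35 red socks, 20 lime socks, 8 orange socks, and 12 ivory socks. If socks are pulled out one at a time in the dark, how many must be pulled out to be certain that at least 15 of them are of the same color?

In the worst case we take at most 14 of each color, but all 12 white, all 8 orange, and all 12 ivory (fewer than 14), giving 14 + 12 + 14 + 14 + 8 + 12 = 74.
One more sock then forces some color to 15, so 74 + 1 = 75.

75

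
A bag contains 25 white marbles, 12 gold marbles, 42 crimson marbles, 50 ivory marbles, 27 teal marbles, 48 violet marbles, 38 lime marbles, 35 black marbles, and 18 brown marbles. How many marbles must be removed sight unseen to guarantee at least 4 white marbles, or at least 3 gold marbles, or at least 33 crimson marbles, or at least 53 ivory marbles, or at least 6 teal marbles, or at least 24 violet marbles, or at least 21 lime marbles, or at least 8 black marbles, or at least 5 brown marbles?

The worst case stops just short of every target: 3 white, 2 gold, 32 crimson, all 50 ivory, 5 teal, 23 violet, 20 lime, 7 black, 4 brown — 3 + 2 + 32 + 50 + 5 + 23 + 20 + 7 + 4 = 146 marbles.
One more marble must push some color to its target, so 146 + 1 = 147.

147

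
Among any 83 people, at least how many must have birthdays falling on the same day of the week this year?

12

There are 7 days of the week, which serve as the pigeonholes.
If each of the 7 days of the week held at most 11, the total would be at most 7 × 11 = 77 < 83, a contradiction.
So at least one holds ⌈83/7⌉ = 12.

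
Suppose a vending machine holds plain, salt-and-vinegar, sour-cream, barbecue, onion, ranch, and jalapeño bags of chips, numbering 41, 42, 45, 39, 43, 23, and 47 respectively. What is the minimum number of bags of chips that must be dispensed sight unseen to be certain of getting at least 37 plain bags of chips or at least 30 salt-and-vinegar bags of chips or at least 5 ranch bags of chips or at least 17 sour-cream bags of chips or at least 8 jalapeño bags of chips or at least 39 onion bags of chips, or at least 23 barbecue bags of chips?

Each of the 7 flavors has its own threshold; avoid all of them simultaneously.
The worst case stops just short of every target: 36 plain, 29 salt-and-vinegar, 16 sour-cream, 22 barbecue, 38 onion, 4 ranch, 7 jalapeño — 36 + 29 + 16 + 22 + 38 + 4 + 7 = 152 bags of chips.
One more bag of chips must push some flavor to its target, so 152 + 1 = 153.

153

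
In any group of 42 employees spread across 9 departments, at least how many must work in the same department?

5

The 42 employees fall into 9 departments.
If each of the 9 departments held at most 4, the total would be at most 9 × 4 = 36 < 42, a contradiction.
So at least one holds ⌈42/9⌉ = 5.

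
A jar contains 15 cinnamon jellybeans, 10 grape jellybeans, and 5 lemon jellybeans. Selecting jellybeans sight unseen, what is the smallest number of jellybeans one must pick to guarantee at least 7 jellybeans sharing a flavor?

18

In the worst case we take at most 6 of each flavor, but all 5 lemon (fewer than 6), giving 6 + 6 + 5 = 17.
One more jellybean then forces some flavor to 7, so 17 + 1 = 18.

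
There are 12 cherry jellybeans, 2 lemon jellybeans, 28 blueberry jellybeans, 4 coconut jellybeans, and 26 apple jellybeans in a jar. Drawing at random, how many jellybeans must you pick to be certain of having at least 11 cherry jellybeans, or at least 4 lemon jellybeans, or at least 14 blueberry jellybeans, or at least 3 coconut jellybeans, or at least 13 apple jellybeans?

40

The worst case stops just short of every target: 10 cherry, all 2 lemon, 13 blueberry, 2 coconut, 12 apple — 10 + 2 + 13 + 2 + 12 = 39 jellybeans.
One more jellybean must push some flavor to its target, so 39 + 1 = 40.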